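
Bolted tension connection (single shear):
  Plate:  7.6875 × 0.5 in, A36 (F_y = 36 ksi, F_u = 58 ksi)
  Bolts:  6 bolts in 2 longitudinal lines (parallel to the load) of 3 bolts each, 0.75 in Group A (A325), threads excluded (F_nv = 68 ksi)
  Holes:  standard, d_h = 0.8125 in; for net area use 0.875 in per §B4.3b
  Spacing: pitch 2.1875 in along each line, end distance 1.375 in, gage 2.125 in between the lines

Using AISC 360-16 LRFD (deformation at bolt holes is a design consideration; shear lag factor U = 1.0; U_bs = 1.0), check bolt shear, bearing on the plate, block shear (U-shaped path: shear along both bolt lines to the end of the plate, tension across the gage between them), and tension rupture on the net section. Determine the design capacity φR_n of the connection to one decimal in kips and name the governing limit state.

Bolt shear: A_b = π(0.75)²/4 = 0.44179 in². φR_n = 0.75 × 68 × 0.44179 × 6 × 1 = 135.2 kips.
Bearing (0.5 in plate, F_u = 58 ksi): end bolts L_c = 1.375 − 0.8125/2 = 0.96875, R_n = min(1.2×0.96875×0.5×58, 2.4×0.75×0.5×58) = 33.713 kips/bolt; interior L_c = 2.1875 − 0.8125 = 1.375, R_n = 47.85 kips/bolt. φR_n = 0.75 × (2×33.713 + 4×47.85) = 194.1 kips.
Block shear: shear path 2×[1.375+2×2.1875] = 2×5.75 in, A_gv = 5.75, A_nv = 2×(5.75 − 2.5×0.875)×0.5 = 3.5625 in²; tension across gage: (2.125 − 1×0.875)×0.5 = 0.625 in². R_n = min(0.6×58×3.5625, 0.6×36×5.75) + 1.0×58×0.625 = min(123.98, 124.2) + 36.25 = 160.23 kips. φR_n = 0.75 × 160.23 = 120.2 kips.
Tension rupture (net): A_n = (7.6875 − 2×0.875)×0.5 = 2.9688 in² (U = 1.0, A_e = A_n). φR_n = 0.75 × 58 × 2.9688 = 129.1 kips.
Governing: min(135.2, 194.1, 120.2, 129.1) = 120.2 kips → block shear.

120.2 kips (block shear governs)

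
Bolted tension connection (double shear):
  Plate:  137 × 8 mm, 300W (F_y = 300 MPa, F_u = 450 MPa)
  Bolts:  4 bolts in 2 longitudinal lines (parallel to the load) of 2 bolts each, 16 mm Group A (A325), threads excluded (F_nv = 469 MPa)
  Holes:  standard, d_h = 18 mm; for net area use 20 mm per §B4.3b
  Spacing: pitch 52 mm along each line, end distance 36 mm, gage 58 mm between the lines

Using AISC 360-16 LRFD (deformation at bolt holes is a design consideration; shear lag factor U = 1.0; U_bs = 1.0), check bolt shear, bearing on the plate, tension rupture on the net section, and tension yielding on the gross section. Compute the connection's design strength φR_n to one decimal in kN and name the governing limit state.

Bolt shear: A_b = π(16)²/4 = 201.06 mm². φR_n = 0.75 × 469 × 201.06 × 4 × 2 = 565.8 kN.
Bearing (8 mm plate, F_u = 450 MPa): end bolts L_c = 36 − 18/2 = 27, R_n = min(1.2×27×8×450, 2.4×16×8×450) = 116.64 kN/bolt; interior L_c = 52 − 18 = 34, R_n = 138.24 kN/bolt. φR_n = 0.75 × (2×116.64 + 2×138.24) = 382.3 kN.
Tension rupture (net): A_n = (137 − 2×20)×8 = 776 mm² (U = 1.0, A_e = A_n). φR_n = 0.75 × 450 × 776 = 261.9 kN.
Tension yield (gross): A_g = 137×8 = 1096 mm². φR_n = 0.90 × 300 × 1096 = 295.9 kN.
Governing: min(565.8, 382.3, 261.9, 295.9) = 261.9 kN → net-section rupture.

261.9 kN (net-section rupture governs)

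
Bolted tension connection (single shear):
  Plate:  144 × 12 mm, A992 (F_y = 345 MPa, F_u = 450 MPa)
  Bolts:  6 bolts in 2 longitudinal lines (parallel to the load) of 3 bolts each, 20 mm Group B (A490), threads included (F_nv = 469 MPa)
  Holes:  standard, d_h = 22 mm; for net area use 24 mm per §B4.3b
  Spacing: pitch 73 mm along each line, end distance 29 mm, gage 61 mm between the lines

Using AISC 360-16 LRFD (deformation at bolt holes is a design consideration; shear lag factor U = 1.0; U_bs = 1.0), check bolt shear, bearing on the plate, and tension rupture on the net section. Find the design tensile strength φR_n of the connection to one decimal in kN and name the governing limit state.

388.8 kN (net-section rupture governs)

Bolt shear: A_b = π(20)²/4 = 314.16 mm². φR_n = 0.75 × 469 × 314.16 × 6 × 1 = 663.0 kN.
Bearing (12 mm plate, F_u = 450 MPa): end bolts L_c = 29 − 22/2 = 18, R_n = min(1.2×18×12×450, 2.4×20×12×450) = 116.64 kN/bolt; interior L_c = 73 − 22 = 51, R_n = 259.2 kN/bolt. φR_n = 0.75 × (2×116.64 + 4×259.2) = 952.6 kN.
Tension rupture (net): A_n = (144 − 2×24)×12 = 1152 mm² (U = 1.0, A_e = A_n). φR_n = 0.75 × 450 × 1152 = 388.8 kN.
Governing: min(663.0, 952.6, 388.8) = 388.8 kN → net-section rupture.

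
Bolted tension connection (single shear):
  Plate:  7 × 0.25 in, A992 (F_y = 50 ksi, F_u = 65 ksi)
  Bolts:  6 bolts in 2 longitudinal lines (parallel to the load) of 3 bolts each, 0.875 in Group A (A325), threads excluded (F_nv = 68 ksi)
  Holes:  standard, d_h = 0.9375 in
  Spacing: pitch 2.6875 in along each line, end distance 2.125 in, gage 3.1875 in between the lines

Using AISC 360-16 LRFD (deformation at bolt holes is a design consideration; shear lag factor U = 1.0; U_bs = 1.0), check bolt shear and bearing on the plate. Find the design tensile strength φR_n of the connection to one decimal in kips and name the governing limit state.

Bolt shear: A_b = π(0.875)²/4 = 0.60132 in². φR_n = 0.75 × 68 × 0.60132 × 6 × 1 = 184.0 kips.
Bearing (0.25 in plate, F_u = 65 ksi): end bolts L_c = 2.125 − 0.9375/2 = 1.65625, R_n = min(1.2×1.65625×0.25×65, 2.4×0.875×0.25×65) = 32.297 kips/bolt; interior L_c = 2.6875 − 0.9375 = 1.75, R_n = 34.125 kips/bolt. φR_n = 0.75 × (2×32.297 + 4×34.125) = 150.8 kips.
Governing: min(184.0, 150.8) = 150.8 kips → bearing.

150.8 kips (bearing governs)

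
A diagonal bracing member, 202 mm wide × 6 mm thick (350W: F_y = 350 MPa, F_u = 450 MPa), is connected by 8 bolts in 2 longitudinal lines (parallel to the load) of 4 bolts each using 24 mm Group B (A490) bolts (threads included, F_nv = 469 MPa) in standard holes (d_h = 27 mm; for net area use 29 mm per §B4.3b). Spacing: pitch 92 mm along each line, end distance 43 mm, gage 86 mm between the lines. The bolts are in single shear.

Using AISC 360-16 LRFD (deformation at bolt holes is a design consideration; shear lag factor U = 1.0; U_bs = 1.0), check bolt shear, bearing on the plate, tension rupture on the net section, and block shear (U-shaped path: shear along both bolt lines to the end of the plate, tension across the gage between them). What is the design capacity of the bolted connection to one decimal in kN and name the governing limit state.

291.6 kN (net-section rupture governs)

Bolt shear: A_b = π(24)²/4 = 452.39 mm². φR_n = 0.75 × 469 × 452.39 × 8 × 1 = 1273.0 kN.
Bearing (6 mm plate, F_u = 450 MPa): end bolts L_c = 43 − 27/2 = 29.5, R_n = min(1.2×29.5×6×450, 2.4×24×6×450) = 95.58 kN/bolt; interior L_c = 92 − 27 = 65, R_n = 155.52 kN/bolt. φR_n = 0.75 × (2×95.58 + 6×155.52) = 843.2 kN.
Tension rupture (net): A_n = (202 − 2×29)×6 = 864 mm² (U = 1.0, A_e = A_n). φR_n = 0.75 × 450 × 864 = 291.6 kN.
Block shear: shear path 2×[43+3×92] = 2×319 mm, A_gv = 3828, A_nv = 2×(319 − 3.5×29)×6 = 2610 mm²; tension across gage: (86 − 1×29)×6 = 342 mm². R_n = min(0.6×450×2610, 0.6×350×3828) + 1.0×450×342 = min(704.7, 803.88) + 153.9 = 858.6 kN. φR_n = 0.75 × 858.6 = 644.0 kN.
Governing: min(1273.0, 843.2, 291.6, 644.0) = 291.6 kN → net-section rupture.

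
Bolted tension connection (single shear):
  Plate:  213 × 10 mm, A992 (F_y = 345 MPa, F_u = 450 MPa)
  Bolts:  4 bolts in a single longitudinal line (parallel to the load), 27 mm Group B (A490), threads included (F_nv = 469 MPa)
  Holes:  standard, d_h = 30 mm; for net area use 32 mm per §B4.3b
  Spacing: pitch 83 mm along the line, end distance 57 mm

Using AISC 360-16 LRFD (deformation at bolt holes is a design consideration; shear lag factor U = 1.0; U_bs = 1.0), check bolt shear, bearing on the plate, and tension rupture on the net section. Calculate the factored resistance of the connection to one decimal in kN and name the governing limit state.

Bolt shear: A_b = π(27)²/4 = 572.56 mm². φR_n = 0.75 × 469 × 572.56 × 4 × 1 = 805.6 kN.
Bearing (10 mm plate, F_u = 450 MPa): end bolts L_c = 57 − 30/2 = 42, R_n = min(1.2×42×10×450, 2.4×27×10×450) = 226.8 kN/bolt; interior L_c = 83 − 30 = 53, R_n = 286.2 kN/bolt. φR_n = 0.75 × (1×226.8 + 3×286.2) = 814.1 kN.
Tension rupture (net): A_n = (213 − 1×32)×10 = 1810 mm² (U = 1.0, A_e = A_n). φR_n = 0.75 × 450 × 1810 = 610.9 kN.
Governing: min(805.6, 814.1, 610.9) = 610.9 kN → net-section rupture.

610.9 kN (net-section rupture governs)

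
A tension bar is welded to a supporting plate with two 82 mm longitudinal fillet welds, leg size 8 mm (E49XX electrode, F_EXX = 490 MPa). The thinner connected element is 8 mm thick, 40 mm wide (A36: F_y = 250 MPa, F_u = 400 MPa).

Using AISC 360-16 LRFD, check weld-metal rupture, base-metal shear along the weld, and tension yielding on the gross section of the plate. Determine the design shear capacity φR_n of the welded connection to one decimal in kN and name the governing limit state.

72.0 kN (gross-section yield governs)

Weld metal: throat = 0.707×8 = 5.656 mm, L = 2×82 = 164 mm. φR_n = 0.75 × 0.6 × 490 × 5.656 × 164 = 204.5 kN.
Base metal shear (8 mm plate): yield φR_n = 1.0×0.6×250×8×164 = 196.8 kN; rupture φR_n = 0.75×0.6×400×8×164 = 236.2 kN; take 196.8 kN (yield).
Tension yield (gross): A_g = 40×8 = 320 mm². φR_n = 0.90 × 250 × 320 = 72.0 kN.
Governing: min(204.5, 196.8, 72.0) = 72.0 kN → gross-section yield.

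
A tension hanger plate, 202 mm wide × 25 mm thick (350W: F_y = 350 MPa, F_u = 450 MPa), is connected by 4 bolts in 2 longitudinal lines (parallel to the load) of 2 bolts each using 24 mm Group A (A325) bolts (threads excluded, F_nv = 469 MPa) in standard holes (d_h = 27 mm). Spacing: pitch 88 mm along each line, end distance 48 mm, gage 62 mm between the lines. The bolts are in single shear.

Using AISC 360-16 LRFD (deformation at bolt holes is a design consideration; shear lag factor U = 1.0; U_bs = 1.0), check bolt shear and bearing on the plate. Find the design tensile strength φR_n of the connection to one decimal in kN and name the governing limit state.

Bolt shear: A_b = π(24)²/4 = 452.39 mm². φR_n = 0.75 × 469 × 452.39 × 4 × 1 = 636.5 kN.
Bearing (25 mm plate, F_u = 450 MPa): end bolts L_c = 48 − 27/2 = 34.5, R_n = min(1.2×34.5×25×450, 2.4×24×25×450) = 465.75 kN/bolt; interior L_c = 88 − 27 = 61, R_n = 648 kN/bolt. φR_n = 0.75 × (2×465.75 + 2×648) = 1670.6 kN.
Governing: min(636.5, 1670.6) = 636.5 kN → bolt shear.

636.5 kN (bolt shear governs)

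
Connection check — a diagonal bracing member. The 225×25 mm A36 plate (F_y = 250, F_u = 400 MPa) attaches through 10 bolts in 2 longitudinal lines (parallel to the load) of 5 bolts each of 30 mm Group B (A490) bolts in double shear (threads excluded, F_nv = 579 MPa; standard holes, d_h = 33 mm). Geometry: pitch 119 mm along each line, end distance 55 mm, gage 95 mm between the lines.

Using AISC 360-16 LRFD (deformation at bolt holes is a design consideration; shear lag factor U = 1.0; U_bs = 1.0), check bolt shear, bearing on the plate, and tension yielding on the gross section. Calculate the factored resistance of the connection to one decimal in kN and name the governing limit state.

1265.6 kN (gross-section yield governs)

Bolt shear: A_b = π(30)²/4 = 706.86 mm². φR_n = 0.75 × 579 × 706.86 × 10 × 2 = 6139.1 kN.
Bearing (25 mm plate, F_u = 400 MPa): end bolts L_c = 55 − 33/2 = 38.5, R_n = min(1.2×38.5×25×400, 2.4×30×25×400) = 462 kN/bolt; interior L_c = 119 − 33 = 86, R_n = 720 kN/bolt. φR_n = 0.75 × (2×462 + 8×720) = 5013.0 kN.
Tension yield (gross): A_g = 225×25 = 5625 mm². φR_n = 0.90 × 250 × 5625 = 1265.6 kN.
Governing: min(6139.1, 5013.0, 1265.6) = 1265.6 kN → gross-section yield.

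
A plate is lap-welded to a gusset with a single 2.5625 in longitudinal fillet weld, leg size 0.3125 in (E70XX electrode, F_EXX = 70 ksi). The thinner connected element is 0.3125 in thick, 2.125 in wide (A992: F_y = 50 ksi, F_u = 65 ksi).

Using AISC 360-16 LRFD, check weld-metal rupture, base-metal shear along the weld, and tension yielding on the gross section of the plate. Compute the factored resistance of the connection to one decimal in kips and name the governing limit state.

Weld metal: throat = 0.707×0.3125 = 0.22094 in, L = 2.5625 in. φR_n = 0.75 × 0.6 × 70 × 0.22094 × 2.5625 = 17.8 kips.
Base metal shear (0.3125 in plate): yield φR_n = 1.0×0.6×50×0.3125×2.5625 = 24.0 kips; rupture φR_n = 0.75×0.6×65×0.3125×2.5625 = 23.4 kips; take 23.4 kips (rupture).
Tension yield (gross): A_g = 2.125×0.3125 = 0.66406 in². φR_n = 0.90 × 50 × 0.66406 = 29.9 kips.
Governing: min(17.8, 23.4, 29.9) = 17.8 kips → weld metal.

17.8 kips (weld metal governs)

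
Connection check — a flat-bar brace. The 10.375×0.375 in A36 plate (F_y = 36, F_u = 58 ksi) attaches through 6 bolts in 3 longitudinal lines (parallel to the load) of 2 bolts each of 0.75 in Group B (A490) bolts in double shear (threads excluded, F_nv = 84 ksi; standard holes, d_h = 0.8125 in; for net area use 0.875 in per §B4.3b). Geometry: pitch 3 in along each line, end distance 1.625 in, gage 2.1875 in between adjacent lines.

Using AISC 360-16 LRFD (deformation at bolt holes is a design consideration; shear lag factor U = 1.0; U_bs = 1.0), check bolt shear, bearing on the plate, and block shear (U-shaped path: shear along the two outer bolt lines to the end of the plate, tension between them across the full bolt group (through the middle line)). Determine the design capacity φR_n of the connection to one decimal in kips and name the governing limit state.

99.0 kips (block shear governs)

Bolt shear: A_b = π(0.75)²/4 = 0.44179 in². φR_n = 0.75 × 84 × 0.44179 × 6 × 2 = 334.0 kips.
Bearing (0.375 in plate, F_u = 58 ksi): end bolts L_c = 1.625 − 0.8125/2 = 1.21875, R_n = min(1.2×1.21875×0.375×58, 2.4×0.75×0.375×58) = 31.809 kips/bolt; interior L_c = 3 − 0.8125 = 2.1875, R_n = 39.15 kips/bolt. φR_n = 0.75 × (3×31.809 + 3×39.15) = 159.7 kips.
Block shear: shear path 2×[1.625+1×3] = 2×4.625 in, A_gv = 3.4688, A_nv = 2×(4.625 − 1.5×0.875)×0.375 = 2.4844 in²; tension across gage: (4.375 − 2×0.875)×0.375 = 0.98438 in². R_n = min(0.6×58×2.4844, 0.6×36×3.4688) + 1.0×58×0.98438 = min(86.457, 74.926) + 57.094 = 132.02 kips. φR_n = 0.75 × 132.02 = 99.0 kips.
Governing: min(334.0, 159.7, 99.0) = 99.0 kips → block shear.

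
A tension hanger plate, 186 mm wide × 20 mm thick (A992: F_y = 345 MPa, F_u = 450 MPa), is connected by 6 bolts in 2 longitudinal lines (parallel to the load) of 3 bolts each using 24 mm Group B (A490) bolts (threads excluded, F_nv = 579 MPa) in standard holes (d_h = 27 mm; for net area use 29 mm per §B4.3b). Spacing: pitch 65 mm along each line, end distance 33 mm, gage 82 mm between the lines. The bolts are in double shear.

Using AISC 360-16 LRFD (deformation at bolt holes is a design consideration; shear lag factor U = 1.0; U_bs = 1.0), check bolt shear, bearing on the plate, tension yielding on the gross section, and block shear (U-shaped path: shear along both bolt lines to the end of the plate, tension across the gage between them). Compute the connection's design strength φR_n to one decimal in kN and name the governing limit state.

1090.8 kN (block shear governs)

Bolt shear: A_b = π(24)²/4 = 452.39 mm². φR_n = 0.75 × 579 × 452.39 × 6 × 2 = 2357.4 kN.
Bearing (20 mm plate, F_u = 450 MPa): end bolts L_c = 33 − 27/2 = 19.5, R_n = min(1.2×19.5×20×450, 2.4×24×20×450) = 210.6 kN/bolt; interior L_c = 65 − 27 = 38, R_n = 410.4 kN/bolt. φR_n = 0.75 × (2×210.6 + 4×410.4) = 1547.1 kN.
Tension yield (gross): A_g = 186×20 = 3720 mm². φR_n = 0.90 × 345 × 3720 = 1155.1 kN.
Block shear: shear path 2×[33+2×65] = 2×163 mm, A_gv = 6520, A_nv = 2×(163 − 2.5×29)×20 = 3620 mm²; tension across gage: (82 − 1×29)×20 = 1060 mm². R_n = min(0.6×450×3620, 0.6×345×6520) + 1.0×450×1060 = min(977.4, 1349.6) + 477 = 1454.4 kN. φR_n = 0.75 × 1454.4 = 1090.8 kN.
Governing: min(2357.4, 1547.1, 1155.1, 1090.8) = 1090.8 kN → block shear.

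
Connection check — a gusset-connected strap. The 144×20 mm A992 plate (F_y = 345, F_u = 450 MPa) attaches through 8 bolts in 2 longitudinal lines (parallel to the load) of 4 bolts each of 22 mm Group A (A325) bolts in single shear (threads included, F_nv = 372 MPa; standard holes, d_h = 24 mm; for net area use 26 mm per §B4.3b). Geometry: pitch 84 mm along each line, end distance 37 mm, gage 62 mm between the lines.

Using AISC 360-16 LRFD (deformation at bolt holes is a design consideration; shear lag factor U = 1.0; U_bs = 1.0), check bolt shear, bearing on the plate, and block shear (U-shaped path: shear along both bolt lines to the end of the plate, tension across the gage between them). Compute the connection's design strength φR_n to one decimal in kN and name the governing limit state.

Bolt shear: A_b = π(22)²/4 = 380.13 mm². φR_n = 0.75 × 372 × 380.13 × 8 × 1 = 848.5 kN.
Bearing (20 mm plate, F_u = 450 MPa): end bolts L_c = 37 − 24/2 = 25, R_n = min(1.2×25×20×450, 2.4×22×20×450) = 270 kN/bolt; interior L_c = 84 − 24 = 60, R_n = 475.2 kN/bolt. φR_n = 0.75 × (2×270 + 6×475.2) = 2543.4 kN.
Block shear: shear path 2×[37+3×84] = 2×289 mm, A_gv = 11560, A_nv = 2×(289 − 3.5×26)×20 = 7920 mm²; tension across gage: (62 − 1×26)×20 = 720 mm². R_n = min(0.6×450×7920, 0.6×345×11560) + 1.0×450×720 = min(2138.4, 2392.9) + 324 = 2462.4 kN. φR_n = 0.75 × 2462.4 = 1846.8 kN.
Governing: min(848.5, 2543.4, 1846.8) = 848.5 kN → bolt shear.

848.5 kN (bolt shear governs)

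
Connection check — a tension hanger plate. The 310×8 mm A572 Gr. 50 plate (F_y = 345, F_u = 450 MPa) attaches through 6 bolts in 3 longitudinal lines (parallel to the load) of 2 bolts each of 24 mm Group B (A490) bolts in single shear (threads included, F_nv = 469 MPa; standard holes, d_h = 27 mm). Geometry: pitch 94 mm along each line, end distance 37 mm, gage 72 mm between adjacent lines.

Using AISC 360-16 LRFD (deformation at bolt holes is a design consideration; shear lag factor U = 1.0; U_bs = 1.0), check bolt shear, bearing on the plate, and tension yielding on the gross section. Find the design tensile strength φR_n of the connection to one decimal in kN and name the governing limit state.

Bolt shear: A_b = π(24)²/4 = 452.39 mm². φR_n = 0.75 × 469 × 452.39 × 6 × 1 = 954.8 kN.
Bearing (8 mm plate, F_u = 450 MPa): end bolts L_c = 37 − 27/2 = 23.5, R_n = min(1.2×23.5×8×450, 2.4×24×8×450) = 101.52 kN/bolt; interior L_c = 94 − 27 = 67, R_n = 207.36 kN/bolt. φR_n = 0.75 × (3×101.52 + 3×207.36) = 695.0 kN.
Tension yield (gross): A_g = 310×8 = 2480 mm². φR_n = 0.90 × 345 × 2480 = 770.0 kN.
Governing: min(954.8, 695.0, 770.0) = 695.0 kN → bearing.

695.0 kN (bearing governs)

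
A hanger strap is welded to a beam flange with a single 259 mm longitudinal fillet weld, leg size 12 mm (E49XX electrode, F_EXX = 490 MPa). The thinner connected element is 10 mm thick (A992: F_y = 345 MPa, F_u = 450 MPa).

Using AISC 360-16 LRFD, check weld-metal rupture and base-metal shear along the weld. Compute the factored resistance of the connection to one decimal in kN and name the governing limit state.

484.5 kN (weld metal governs)

Weld metal: throat = 0.707×12 = 8.484 mm, L = 259 mm. φR_n = 0.75 × 0.6 × 490 × 8.484 × 259 = 484.5 kN.
Base metal shear (10 mm plate): yield φR_n = 1.0×0.6×345×10×259 = 536.1 kN; rupture φR_n = 0.75×0.6×450×10×259 = 524.5 kN; take 524.5 kN (rupture).
Governing: min(484.5, 524.5) = 484.5 kN → weld metal.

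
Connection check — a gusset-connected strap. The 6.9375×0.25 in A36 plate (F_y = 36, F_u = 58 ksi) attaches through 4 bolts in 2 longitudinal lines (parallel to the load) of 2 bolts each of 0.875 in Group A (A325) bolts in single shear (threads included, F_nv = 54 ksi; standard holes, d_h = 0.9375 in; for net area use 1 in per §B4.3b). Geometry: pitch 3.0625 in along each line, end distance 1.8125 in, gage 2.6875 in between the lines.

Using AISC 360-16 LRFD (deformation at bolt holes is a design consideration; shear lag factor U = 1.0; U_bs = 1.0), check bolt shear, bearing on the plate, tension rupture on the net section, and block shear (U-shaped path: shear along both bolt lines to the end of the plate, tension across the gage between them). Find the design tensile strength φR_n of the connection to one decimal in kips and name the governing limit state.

Bolt shear: A_b = π(0.875)²/4 = 0.60132 in². φR_n = 0.75 × 54 × 0.60132 × 4 × 1 = 97.4 kips.
Bearing (0.25 in plate, F_u = 58 ksi): end bolts L_c = 1.8125 − 0.9375/2 = 1.34375, R_n = min(1.2×1.34375×0.25×58, 2.4×0.875×0.25×58) = 23.381 kips/bolt; interior L_c = 3.0625 − 0.9375 = 2.125, R_n = 30.45 kips/bolt. φR_n = 0.75 × (2×23.381 + 2×30.45) = 80.7 kips.
Tension rupture (net): A_n = (6.9375 − 2×1)×0.25 = 1.2344 in² (U = 1.0, A_e = A_n). φR_n = 0.75 × 58 × 1.2344 = 53.7 kips.
Block shear: shear path 2×[1.8125+1×3.0625] = 2×4.875 in, A_gv = 2.4375, A_nv = 2×(4.875 − 1.5×1)×0.25 = 1.6875 in²; tension across gage: (2.6875 − 1×1)×0.25 = 0.42188 in². R_n = min(0.6×58×1.6875, 0.6×36×2.4375) + 1.0×58×0.42188 = min(58.725, 52.65) + 24.469 = 77.119 kips. φR_n = 0.75 × 77.119 = 57.8 kips.
Governing: min(97.4, 80.7, 53.7, 57.8) = 53.7 kips → net-section rupture.

53.7 kips (net-section rupture governs)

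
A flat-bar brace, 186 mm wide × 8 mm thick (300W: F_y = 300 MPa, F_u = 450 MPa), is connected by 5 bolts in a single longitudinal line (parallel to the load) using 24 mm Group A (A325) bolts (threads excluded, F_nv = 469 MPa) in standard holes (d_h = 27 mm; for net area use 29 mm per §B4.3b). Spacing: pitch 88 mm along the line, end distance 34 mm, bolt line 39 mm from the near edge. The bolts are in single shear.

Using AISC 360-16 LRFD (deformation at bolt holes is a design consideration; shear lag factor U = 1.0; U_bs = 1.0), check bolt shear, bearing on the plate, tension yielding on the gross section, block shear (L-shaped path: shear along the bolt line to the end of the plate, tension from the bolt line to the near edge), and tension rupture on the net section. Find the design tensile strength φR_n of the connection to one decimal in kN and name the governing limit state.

401.8 kN (gross-section yield governs)

Bolt shear: A_b = π(24)²/4 = 452.39 mm². φR_n = 0.75 × 469 × 452.39 × 5 × 1 = 795.6 kN.
Bearing (8 mm plate, F_u = 450 MPa): end bolts L_c = 34 − 27/2 = 20.5, R_n = min(1.2×20.5×8×450, 2.4×24×8×450) = 88.56 kN/bolt; interior L_c = 88 − 27 = 61, R_n = 207.36 kN/bolt. φR_n = 0.75 × (1×88.56 + 4×207.36) = 688.5 kN.
Tension yield (gross): A_g = 186×8 = 1488 mm². φR_n = 0.90 × 300 × 1488 = 401.8 kN.
Block shear: shear path 1×[34+4×88] = 1×386 mm, A_gv = 3088, A_nv = 1×(386 − 4.5×29)×8 = 2044 mm²; tension to near edge: (39 − 0.5×29)×8 = 196 mm². R_n = min(0.6×450×2044, 0.6×300×3088) + 1.0×450×196 = min(551.88, 555.84) + 88.2 = 640.08 kN. φR_n = 0.75 × 640.08 = 480.1 kN.
Tension rupture (net): A_n = (186 − 1×29)×8 = 1256 mm² (U = 1.0, A_e = A_n). φR_n = 0.75 × 450 × 1256 = 423.9 kN.
Governing: min(795.6, 688.5, 401.8, 480.1, 423.9) = 401.8 kN → gross-section yield.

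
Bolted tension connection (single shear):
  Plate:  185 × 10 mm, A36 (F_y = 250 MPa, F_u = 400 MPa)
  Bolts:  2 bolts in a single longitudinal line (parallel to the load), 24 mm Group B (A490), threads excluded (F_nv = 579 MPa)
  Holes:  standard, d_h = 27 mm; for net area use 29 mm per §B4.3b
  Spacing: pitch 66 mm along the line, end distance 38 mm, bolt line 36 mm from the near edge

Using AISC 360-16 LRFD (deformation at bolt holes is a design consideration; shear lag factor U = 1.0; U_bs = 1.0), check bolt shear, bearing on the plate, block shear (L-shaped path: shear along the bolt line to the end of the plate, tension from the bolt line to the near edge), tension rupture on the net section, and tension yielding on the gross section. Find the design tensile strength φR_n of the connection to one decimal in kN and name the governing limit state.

173.4 kN (block shear governs)

Bolt shear: A_b = π(24)²/4 = 452.39 mm². φR_n = 0.75 × 579 × 452.39 × 2 × 1 = 392.9 kN.
Bearing (10 mm plate, F_u = 400 MPa): end bolts L_c = 38 − 27/2 = 24.5, R_n = min(1.2×24.5×10×400, 2.4×24×10×400) = 117.6 kN/bolt; interior L_c = 66 − 27 = 39, R_n = 187.2 kN/bolt. φR_n = 0.75 × (1×117.6 + 1×187.2) = 228.6 kN.
Block shear: shear path 1×[38+1×66] = 1×104 mm, A_gv = 1040, A_nv = 1×(104 − 1.5×29)×10 = 605 mm²; tension to near edge: (36 − 0.5×29)×10 = 215 mm². R_n = min(0.6×400×605, 0.6×250×1040) + 1.0×400×215 = min(145.2, 156) + 86 = 231.2 kN. φR_n = 0.75 × 231.2 = 173.4 kN.
Tension rupture (net): A_n = (185 − 1×29)×10 = 1560 mm² (U = 1.0, A_e = A_n). φR_n = 0.75 × 400 × 1560 = 468.0 kN.
Tension yield (gross): A_g = 185×10 = 1850 mm². φR_n = 0.90 × 250 × 1850 = 416.3 kN.
Governing: min(392.9, 228.6, 173.4, 468.0, 416.3) = 173.4 kN → block shear.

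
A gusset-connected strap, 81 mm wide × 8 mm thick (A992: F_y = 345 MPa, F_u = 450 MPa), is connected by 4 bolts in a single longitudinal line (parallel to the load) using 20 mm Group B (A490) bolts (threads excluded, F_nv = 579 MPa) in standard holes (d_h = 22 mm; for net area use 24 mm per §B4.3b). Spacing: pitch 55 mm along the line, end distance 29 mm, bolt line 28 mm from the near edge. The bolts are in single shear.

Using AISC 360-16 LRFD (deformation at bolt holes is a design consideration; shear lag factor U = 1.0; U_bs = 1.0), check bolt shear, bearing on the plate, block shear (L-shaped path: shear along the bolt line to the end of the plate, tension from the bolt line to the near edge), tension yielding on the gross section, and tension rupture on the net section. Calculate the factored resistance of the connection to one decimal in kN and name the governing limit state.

Bolt shear: A_b = π(20)²/4 = 314.16 mm². φR_n = 0.75 × 579 × 314.16 × 4 × 1 = 545.7 kN.
Bearing (8 mm plate, F_u = 450 MPa): end bolts L_c = 29 − 22/2 = 18, R_n = min(1.2×18×8×450, 2.4×20×8×450) = 77.76 kN/bolt; interior L_c = 55 − 22 = 33, R_n = 142.56 kN/bolt. φR_n = 0.75 × (1×77.76 + 3×142.56) = 379.1 kN.
Block shear: shear path 1×[29+3×55] = 1×194 mm, A_gv = 1552, A_nv = 1×(194 − 3.5×24)×8 = 880 mm²; tension to near edge: (28 − 0.5×24)×8 = 128 mm². R_n = min(0.6×450×880, 0.6×345×1552) + 1.0×450×128 = min(237.6, 321.26) + 57.6 = 295.2 kN. φR_n = 0.75 × 295.2 = 221.4 kN.
Tension yield (gross): A_g = 81×8 = 648 mm². φR_n = 0.90 × 345 × 648 = 201.2 kN.
Tension rupture (net): A_n = (81 − 1×24)×8 = 456 mm² (U = 1.0, A_e = A_n). φR_n = 0.75 × 450 × 456 = 153.9 kN.
Governing: min(545.7, 379.1, 221.4, 201.2, 153.9) = 153.9 kN → net-section rupture.

153.9 kN (net-section rupture governs)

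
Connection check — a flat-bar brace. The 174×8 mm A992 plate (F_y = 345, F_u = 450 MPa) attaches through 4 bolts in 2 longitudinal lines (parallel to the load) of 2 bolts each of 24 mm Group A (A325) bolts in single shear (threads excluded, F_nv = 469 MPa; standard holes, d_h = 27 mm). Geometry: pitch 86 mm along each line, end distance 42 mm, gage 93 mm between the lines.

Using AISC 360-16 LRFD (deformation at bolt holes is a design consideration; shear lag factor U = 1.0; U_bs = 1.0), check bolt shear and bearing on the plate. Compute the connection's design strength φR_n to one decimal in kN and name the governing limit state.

495.7 kN (bearing governs)

Bolt shear: A_b = π(24)²/4 = 452.39 mm². φR_n = 0.75 × 469 × 452.39 × 4 × 1 = 636.5 kN.
Bearing (8 mm plate, F_u = 450 MPa): end bolts L_c = 42 − 27/2 = 28.5, R_n = min(1.2×28.5×8×450, 2.4×24×8×450) = 123.12 kN/bolt; interior L_c = 86 − 27 = 59, R_n = 207.36 kN/bolt. φR_n = 0.75 × (2×123.12 + 2×207.36) = 495.7 kN.
Governing: min(636.5, 495.7) = 495.7 kN → bearing.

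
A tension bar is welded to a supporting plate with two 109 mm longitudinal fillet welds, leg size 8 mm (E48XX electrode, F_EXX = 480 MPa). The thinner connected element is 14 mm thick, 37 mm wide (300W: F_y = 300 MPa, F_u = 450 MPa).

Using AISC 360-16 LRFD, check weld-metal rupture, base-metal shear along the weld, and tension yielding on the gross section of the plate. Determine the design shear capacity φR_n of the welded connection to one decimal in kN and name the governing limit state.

139.9 kN (gross-section yield governs)

Weld metal: throat = 0.707×8 = 5.656 mm, L = 2×109 = 218 mm. φR_n = 0.75 × 0.6 × 480 × 5.656 × 218 = 266.3 kN.
Base metal shear (14 mm plate): yield φR_n = 1.0×0.6×300×14×218 = 549.4 kN; rupture φR_n = 0.75×0.6×450×14×218 = 618.0 kN; take 549.4 kN (yield).
Tension yield (gross): A_g = 37×14 = 518 mm². φR_n = 0.90 × 300 × 518 = 139.9 kN.
Governing: min(266.3, 549.4, 139.9) = 139.9 kN → gross-section yield.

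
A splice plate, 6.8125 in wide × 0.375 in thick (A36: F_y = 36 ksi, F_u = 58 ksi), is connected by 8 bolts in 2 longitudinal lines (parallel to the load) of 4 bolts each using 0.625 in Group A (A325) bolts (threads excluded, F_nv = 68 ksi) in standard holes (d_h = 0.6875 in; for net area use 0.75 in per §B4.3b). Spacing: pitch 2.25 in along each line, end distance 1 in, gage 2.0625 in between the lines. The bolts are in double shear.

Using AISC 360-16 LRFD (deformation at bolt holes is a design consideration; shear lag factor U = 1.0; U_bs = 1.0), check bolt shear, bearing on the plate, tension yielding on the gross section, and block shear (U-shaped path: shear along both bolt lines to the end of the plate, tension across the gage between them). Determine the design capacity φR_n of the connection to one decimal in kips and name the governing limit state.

82.8 kips (gross-section yield governs)

Bolt shear: A_b = π(0.625)²/4 = 0.3068 in². φR_n = 0.75 × 68 × 0.3068 × 8 × 2 = 250.3 kips.
Bearing (0.375 in plate, F_u = 58 ksi): end bolts L_c = 1 − 0.6875/2 = 0.65625, R_n = min(1.2×0.65625×0.375×58, 2.4×0.625×0.375×58) = 17.128 kips/bolt; interior L_c = 2.25 − 0.6875 = 1.5625, R_n = 32.625 kips/bolt. φR_n = 0.75 × (2×17.128 + 6×32.625) = 172.5 kips.
Tension yield (gross): A_g = 6.8125×0.375 = 2.5547 in². φR_n = 0.90 × 36 × 2.5547 = 82.8 kips.
Block shear: shear path 2×[1+3×2.25] = 2×7.75 in, A_gv = 5.8125, A_nv = 2×(7.75 − 3.5×0.75)×0.375 = 3.8438 in²; tension across gage: (2.0625 − 1×0.75)×0.375 = 0.49219 in². R_n = min(0.6×58×3.8438, 0.6×36×5.8125) + 1.0×58×0.49219 = min(133.76, 125.55) + 28.547 = 154.1 kips. φR_n = 0.75 × 154.1 = 115.6 kips.
Governing: min(250.3, 172.5, 82.8, 115.6) = 82.8 kips → gross-section yield.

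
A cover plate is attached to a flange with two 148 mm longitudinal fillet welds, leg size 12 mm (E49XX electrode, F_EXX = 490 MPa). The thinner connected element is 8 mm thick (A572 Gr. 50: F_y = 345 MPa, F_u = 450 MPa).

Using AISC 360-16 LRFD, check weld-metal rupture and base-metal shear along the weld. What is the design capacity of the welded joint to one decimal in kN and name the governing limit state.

479.5 kN (base-metal shear governs)

Weld metal: throat = 0.707×12 = 8.484 mm, L = 2×148 = 296 mm. φR_n = 0.75 × 0.6 × 490 × 8.484 × 296 = 553.7 kN.
Base metal shear (8 mm plate): yield φR_n = 1.0×0.6×345×8×296 = 490.2 kN; rupture φR_n = 0.75×0.6×450×8×296 = 479.5 kN; take 479.5 kN (rupture).
Governing: min(553.7, 479.5) = 479.5 kN → base-metal shear.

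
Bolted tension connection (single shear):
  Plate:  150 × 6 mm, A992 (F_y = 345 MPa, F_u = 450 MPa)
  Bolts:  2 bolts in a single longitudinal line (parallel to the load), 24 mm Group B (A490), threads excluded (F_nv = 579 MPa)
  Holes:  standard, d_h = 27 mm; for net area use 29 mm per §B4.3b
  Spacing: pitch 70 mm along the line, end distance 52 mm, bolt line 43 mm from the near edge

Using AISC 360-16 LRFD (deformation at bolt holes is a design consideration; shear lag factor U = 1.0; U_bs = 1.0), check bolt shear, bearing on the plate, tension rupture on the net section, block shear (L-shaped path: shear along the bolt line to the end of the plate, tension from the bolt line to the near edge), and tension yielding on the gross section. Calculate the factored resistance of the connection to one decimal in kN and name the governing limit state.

153.1 kN (block shear governs)

Bolt shear: A_b = π(24)²/4 = 452.39 mm². φR_n = 0.75 × 579 × 452.39 × 2 × 1 = 392.9 kN.
Bearing (6 mm plate, F_u = 450 MPa): end bolts L_c = 52 − 27/2 = 38.5, R_n = min(1.2×38.5×6×450, 2.4×24×6×450) = 124.74 kN/bolt; interior L_c = 70 − 27 = 43, R_n = 139.32 kN/bolt. φR_n = 0.75 × (1×124.74 + 1×139.32) = 198.0 kN.
Tension rupture (net): A_n = (150 − 1×29)×6 = 726 mm² (U = 1.0, A_e = A_n). φR_n = 0.75 × 450 × 726 = 245.0 kN.
Block shear: shear path 1×[52+1×70] = 1×122 mm, A_gv = 732, A_nv = 1×(122 − 1.5×29)×6 = 471 mm²; tension to near edge: (43 − 0.5×29)×6 = 171 mm². R_n = min(0.6×450×471, 0.6×345×732) + 1.0×450×171 = min(127.17, 151.52) + 76.95 = 204.12 kN. φR_n = 0.75 × 204.12 = 153.1 kN.
Tension yield (gross): A_g = 150×6 = 900 mm². φR_n = 0.90 × 345 × 900 = 279.5 kN.
Governing: min(392.9, 198.0, 245.0, 153.1, 279.5) = 153.1 kN → block shear.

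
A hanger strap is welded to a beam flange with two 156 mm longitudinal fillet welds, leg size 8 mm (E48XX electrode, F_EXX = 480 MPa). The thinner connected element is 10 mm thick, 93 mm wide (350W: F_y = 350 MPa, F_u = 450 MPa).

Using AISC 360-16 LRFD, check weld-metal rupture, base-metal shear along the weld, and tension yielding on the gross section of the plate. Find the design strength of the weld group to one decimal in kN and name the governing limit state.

293.0 kN (gross-section yield governs)

Weld metal: throat = 0.707×8 = 5.656 mm, L = 2×156 = 312 mm. φR_n = 0.75 × 0.6 × 480 × 5.656 × 312 = 381.2 kN.
Base metal shear (10 mm plate): yield φR_n = 1.0×0.6×350×10×312 = 655.2 kN; rupture φR_n = 0.75×0.6×450×10×312 = 631.8 kN; take 631.8 kN (rupture).
Tension yield (gross): A_g = 93×10 = 930 mm². φR_n = 0.90 × 350 × 930 = 293.0 kN.
Governing: min(381.2, 631.8, 293.0) = 293.0 kN → gross-section yield.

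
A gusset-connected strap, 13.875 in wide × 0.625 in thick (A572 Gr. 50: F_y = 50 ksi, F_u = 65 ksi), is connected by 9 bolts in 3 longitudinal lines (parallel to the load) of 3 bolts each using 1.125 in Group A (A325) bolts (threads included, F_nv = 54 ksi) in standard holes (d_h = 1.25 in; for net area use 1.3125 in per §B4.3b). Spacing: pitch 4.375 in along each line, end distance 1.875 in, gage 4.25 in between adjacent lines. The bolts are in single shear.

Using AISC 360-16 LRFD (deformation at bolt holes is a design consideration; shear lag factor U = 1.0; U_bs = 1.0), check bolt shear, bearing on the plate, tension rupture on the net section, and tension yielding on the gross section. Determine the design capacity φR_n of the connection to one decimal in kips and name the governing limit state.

302.8 kips (net-section rupture governs)

Bolt shear: A_b = π(1.125)²/4 = 0.99402 in². φR_n = 0.75 × 54 × 0.99402 × 9 × 1 = 362.3 kips.
Bearing (0.625 in plate, F_u = 65 ksi): end bolts L_c = 1.875 − 1.25/2 = 1.25, R_n = min(1.2×1.25×0.625×65, 2.4×1.125×0.625×65) = 60.938 kips/bolt; interior L_c = 4.375 − 1.25 = 3.125, R_n = 109.69 kips/bolt. φR_n = 0.75 × (3×60.938 + 6×109.69) = 630.7 kips.
Tension rupture (net): A_n = (13.875 − 3×1.3125)×0.625 = 6.2109 in² (U = 1.0, A_e = A_n). φR_n = 0.75 × 65 × 6.2109 = 302.8 kips.
Tension yield (gross): A_g = 13.875×0.625 = 8.6719 in². φR_n = 0.90 × 50 × 8.6719 = 390.2 kips.
Governing: min(362.3, 630.7, 302.8, 390.2) = 302.8 kips → net-section rupture.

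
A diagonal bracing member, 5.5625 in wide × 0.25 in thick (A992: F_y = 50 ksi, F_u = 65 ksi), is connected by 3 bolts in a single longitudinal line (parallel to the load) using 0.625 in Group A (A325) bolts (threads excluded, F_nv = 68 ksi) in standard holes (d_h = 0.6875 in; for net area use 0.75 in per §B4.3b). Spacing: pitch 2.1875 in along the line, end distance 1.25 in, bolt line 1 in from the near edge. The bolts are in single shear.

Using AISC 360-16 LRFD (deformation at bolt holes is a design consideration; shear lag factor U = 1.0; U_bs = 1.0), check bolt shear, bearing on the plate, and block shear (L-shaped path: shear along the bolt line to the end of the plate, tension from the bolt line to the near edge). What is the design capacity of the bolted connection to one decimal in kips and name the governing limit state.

35.0 kips (block shear governs)

Bolt shear: A_b = π(0.625)²/4 = 0.3068 in². φR_n = 0.75 × 68 × 0.3068 × 3 × 1 = 46.9 kips.
Bearing (0.25 in plate, F_u = 65 ksi): end bolts L_c = 1.25 − 0.6875/2 = 0.90625, R_n = min(1.2×0.90625×0.25×65, 2.4×0.625×0.25×65) = 17.672 kips/bolt; interior L_c = 2.1875 − 0.6875 = 1.5, R_n = 24.375 kips/bolt. φR_n = 0.75 × (1×17.672 + 2×24.375) = 49.8 kips.
Block shear: shear path 1×[1.25+2×2.1875] = 1×5.625 in, A_gv = 1.4063, A_nv = 1×(5.625 − 2.5×0.75)×0.25 = 0.9375 in²; tension to near edge: (1 − 0.5×0.75)×0.25 = 0.15625 in². R_n = min(0.6×65×0.9375, 0.6×50×1.4063) + 1.0×65×0.15625 = min(36.563, 42.189) + 10.156 = 46.719 kips. φR_n = 0.75 × 46.719 = 35.0 kips.
Governing: min(46.9, 49.8, 35.0) = 35.0 kips → block shear.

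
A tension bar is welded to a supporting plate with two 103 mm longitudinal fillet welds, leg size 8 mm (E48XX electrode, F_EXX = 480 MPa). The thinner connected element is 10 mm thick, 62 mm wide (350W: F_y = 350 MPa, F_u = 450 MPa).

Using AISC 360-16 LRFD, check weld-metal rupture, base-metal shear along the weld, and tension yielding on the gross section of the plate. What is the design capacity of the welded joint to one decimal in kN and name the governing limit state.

195.3 kN (gross-section yield governs)

Weld metal: throat = 0.707×8 = 5.656 mm, L = 2×103 = 206 mm. φR_n = 0.75 × 0.6 × 480 × 5.656 × 206 = 251.7 kN.
Base metal shear (10 mm plate): yield φR_n = 1.0×0.6×350×10×206 = 432.6 kN; rupture φR_n = 0.75×0.6×450×10×206 = 417.2 kN; take 417.2 kN (rupture).
Tension yield (gross): A_g = 62×10 = 620 mm². φR_n = 0.90 × 350 × 620 = 195.3 kN.
Governing: min(251.7, 417.2, 195.3) = 195.3 kN → gross-section yield.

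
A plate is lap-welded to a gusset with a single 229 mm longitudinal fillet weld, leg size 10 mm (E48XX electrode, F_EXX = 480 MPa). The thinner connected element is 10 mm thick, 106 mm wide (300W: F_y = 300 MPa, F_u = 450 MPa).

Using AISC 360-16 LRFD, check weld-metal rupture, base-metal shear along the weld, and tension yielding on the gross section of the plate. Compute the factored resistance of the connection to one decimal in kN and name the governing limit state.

Weld metal: throat = 0.707×10 = 7.07 mm, L = 229 mm. φR_n = 0.75 × 0.6 × 480 × 7.07 × 229 = 349.7 kN.
Base metal shear (10 mm plate): yield φR_n = 1.0×0.6×300×10×229 = 412.2 kN; rupture φR_n = 0.75×0.6×450×10×229 = 463.7 kN; take 412.2 kN (yield).
Tension yield (gross): A_g = 106×10 = 1060 mm². φR_n = 0.90 × 300 × 1060 = 286.2 kN.
Governing: min(349.7, 412.2, 286.2) = 286.2 kN → gross-section yield.

286.2 kN (gross-section yield governs)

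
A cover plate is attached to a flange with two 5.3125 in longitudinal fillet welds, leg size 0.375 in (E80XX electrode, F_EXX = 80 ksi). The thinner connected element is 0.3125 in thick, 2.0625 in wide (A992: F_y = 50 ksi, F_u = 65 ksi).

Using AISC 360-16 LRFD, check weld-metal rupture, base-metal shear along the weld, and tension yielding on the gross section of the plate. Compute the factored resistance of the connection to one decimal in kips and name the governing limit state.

29.0 kips (gross-section yield governs)

Weld metal: throat = 0.707×0.375 = 0.26513 in, L = 2×5.3125 = 10.625 in. φR_n = 0.75 × 0.6 × 80 × 0.26513 × 10.625 = 101.4 kips.
Base metal shear (0.3125 in plate): yield φR_n = 1.0×0.6×50×0.3125×10.625 = 99.6 kips; rupture φR_n = 0.75×0.6×65×0.3125×10.625 = 97.1 kips; take 97.1 kips (rupture).
Tension yield (gross): A_g = 2.0625×0.3125 = 0.64453 in². φR_n = 0.90 × 50 × 0.64453 = 29.0 kips.
Governing: min(101.4, 97.1, 29.0) = 29.0 kips → gross-section yield.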